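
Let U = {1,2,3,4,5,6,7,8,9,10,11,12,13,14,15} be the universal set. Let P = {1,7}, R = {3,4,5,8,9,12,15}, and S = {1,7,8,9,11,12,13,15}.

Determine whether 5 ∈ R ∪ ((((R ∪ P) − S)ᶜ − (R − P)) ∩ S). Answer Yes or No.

Yes

5 ∈ R and 5 ∉ P, so 5 ∈ R ∪ P
5 ∈ (R ∪ P) and 5 ∉ S, so 5 ∈ (R ∪ P) − S
5 ∉ ((R ∪ P) − S)ᶜ since 5 ∈ ((R ∪ P) − S)
5 ∈ R and 5 ∉ P, so 5 ∈ R − P
5 ∉ ((R ∪ P) − S)ᶜ and 5 ∈ (R − P), so 5 ∉ ((R ∪ P) − S)ᶜ − (R − P)
5 ∉ (((R ∪ P) − S)ᶜ − (R − P)) and 5 ∉ S, so 5 ∉ (((R ∪ P) − S)ᶜ − (R − P)) ∩ S
5 ∈ R and 5 ∉ ((((R ∪ P) − S)ᶜ − (R − P)) ∩ S), so 5 ∈ R ∪ ((((R ∪ P) − S)ᶜ − (R − P)) ∩ S)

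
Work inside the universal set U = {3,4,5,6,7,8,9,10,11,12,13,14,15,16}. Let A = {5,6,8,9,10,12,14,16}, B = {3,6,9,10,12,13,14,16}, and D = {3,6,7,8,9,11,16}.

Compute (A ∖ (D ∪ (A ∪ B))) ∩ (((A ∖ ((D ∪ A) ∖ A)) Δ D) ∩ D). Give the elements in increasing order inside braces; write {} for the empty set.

A ∪ B = {3,5,6,8,9,10,12,13,14,16}
D ∪ (A ∪ B) = {3,5,6,7,8,9,10,11,12,13,14,16}
A ∖ (D ∪ (A ∪ B)) = {}
D ∪ A = {3,5,6,7,8,9,10,11,12,14,16}
(D ∪ A) ∖ A = {3,7,11}
A ∖ ((D ∪ A) ∖ A) = {5,6,8,9,10,12,14,16}
(A ∖ ((D ∪ A) ∖ A)) Δ D = {3,5,7,10,11,12,14}
((A ∖ ((D ∪ A) ∖ A)) Δ D) ∩ D = {3,7,11}
(A ∖ (D ∪ (A ∪ B))) ∩ (((A ∖ ((D ∪ A) ∖ A)) Δ D) ∩ D) = {}

{}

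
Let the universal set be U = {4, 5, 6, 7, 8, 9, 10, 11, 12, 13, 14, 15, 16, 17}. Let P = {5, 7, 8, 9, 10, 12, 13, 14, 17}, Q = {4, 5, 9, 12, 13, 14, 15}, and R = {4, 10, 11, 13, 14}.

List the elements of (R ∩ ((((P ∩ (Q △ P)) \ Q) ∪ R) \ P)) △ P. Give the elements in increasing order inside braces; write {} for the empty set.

{4, 5, 7, 8, 9, 10, 11, 12, 13, 14, 17}

Q △ P = {4, 7, 8, 10, 15, 17}
P ∩ (Q △ P) = {7, 8, 10, 17}
(P ∩ (Q △ P)) \ Q = {7, 8, 10, 17}
((P ∩ (Q △ P)) \ Q) ∪ R = {4, 7, 8, 10, 11, 13, 14, 17}
(((P ∩ (Q △ P)) \ Q) ∪ R) \ P = {4, 11}
R ∩ ((((P ∩ (Q △ P)) \ Q) ∪ R) \ P) = {4, 11}
(R ∩ ((((P ∩ (Q △ P)) \ Q) ∪ R) \ P)) △ P = {4, 5, 7, 8, 9, 10, 11, 12, 13, 14, 17}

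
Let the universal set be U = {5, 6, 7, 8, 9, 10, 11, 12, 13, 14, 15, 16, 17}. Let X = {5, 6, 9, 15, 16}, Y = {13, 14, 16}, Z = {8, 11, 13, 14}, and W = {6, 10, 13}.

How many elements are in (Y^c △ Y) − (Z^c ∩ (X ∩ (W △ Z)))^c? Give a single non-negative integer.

1

Y^c = {5, 6, 7, 8, 9, 10, 11, 12, 15, 17}
Y^c △ Y = {5, 6, 7, 8, 9, 10, 11, 12, 13, 14, 15, 16, 17}
Z^c = {5, 6, 7, 9, 10, 12, 15, 16, 17}
W △ Z = {6, 8, 10, 11, 14}
X ∩ (W △ Z) = {6}
Z^c ∩ (X ∩ (W △ Z)) = {6}
(Z^c ∩ (X ∩ (W △ Z)))^c = {5, 7, 8, 9, 10, 11, 12, 13, 14, 15, 16, 17}
(Y^c △ Y) − (Z^c ∩ (X ∩ (W △ Z)))^c = {6}
|(Y^c △ Y) − (Z^c ∩ (X ∩ (W △ Z)))^c| = 1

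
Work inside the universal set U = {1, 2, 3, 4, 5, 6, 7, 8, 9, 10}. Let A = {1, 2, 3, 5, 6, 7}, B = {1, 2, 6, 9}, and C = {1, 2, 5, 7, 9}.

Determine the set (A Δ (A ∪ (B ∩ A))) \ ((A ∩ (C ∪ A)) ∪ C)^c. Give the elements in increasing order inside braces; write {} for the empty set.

B ∩ A = {1, 2, 6}
A ∪ (B ∩ A) = {1, 2, 3, 5, 6, 7}
A Δ (A ∪ (B ∩ A)) = {}
C ∪ A = {1, 2, 3, 5, 6, 7, 9}
A ∩ (C ∪ A) = {1, 2, 3, 5, 6, 7}
(A ∩ (C ∪ A)) ∪ C = {1, 2, 3, 5, 6, 7, 9}
((A ∩ (C ∪ A)) ∪ C)^c = {4, 8, 10}
(A Δ (A ∪ (B ∩ A))) \ ((A ∩ (C ∪ A)) ∪ C)^c = {}

{}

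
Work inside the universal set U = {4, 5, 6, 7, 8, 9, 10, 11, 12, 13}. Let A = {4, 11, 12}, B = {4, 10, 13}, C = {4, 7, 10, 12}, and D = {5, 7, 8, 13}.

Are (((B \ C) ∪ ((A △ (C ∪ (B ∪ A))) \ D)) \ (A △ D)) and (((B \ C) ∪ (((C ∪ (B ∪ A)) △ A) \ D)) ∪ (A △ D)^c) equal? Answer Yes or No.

B \ C = {13}
B ∪ A = {4, 10, 11, 12, 13}
C ∪ (B ∪ A) = {4, 7, 10, 11, 12, 13}
A △ (C ∪ (B ∪ A)) = {7, 10, 13}
(A △ (C ∪ (B ∪ A))) \ D = {10}
(B \ C) ∪ ((A △ (C ∪ (B ∪ A))) \ D) = {10, 13}
A △ D = {4, 5, 7, 8, 11, 12, 13}
((B \ C) ∪ ((A △ (C ∪ (B ∪ A))) \ D)) \ (A △ D) = {10}
(C ∪ (B ∪ A)) △ A = {7, 10, 13}
((C ∪ (B ∪ A)) △ A) \ D = {10}
(B \ C) ∪ (((C ∪ (B ∪ A)) △ A) \ D) = {10, 13}
(A △ D)^c = {6, 9, 10}
((B \ C) ∪ (((C ∪ (B ∪ A)) △ A) \ D)) ∪ (A △ D)^c = {6, 9, 10, 13}
6 ∈ ((B \ C) ∪ (((C ∪ (B ∪ A)) △ A) \ D)) ∪ (A △ D)^c but 6 ∉ ((B \ C) ∪ ((A △ (C ∪ (B ∪ A))) \ D)) \ (A △ D), so they differ.

No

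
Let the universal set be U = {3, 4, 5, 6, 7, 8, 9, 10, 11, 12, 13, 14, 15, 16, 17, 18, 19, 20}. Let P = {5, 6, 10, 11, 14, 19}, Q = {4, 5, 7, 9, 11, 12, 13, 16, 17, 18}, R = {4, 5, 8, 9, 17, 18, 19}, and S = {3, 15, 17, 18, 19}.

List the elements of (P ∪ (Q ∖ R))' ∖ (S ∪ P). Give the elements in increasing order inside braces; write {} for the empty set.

Q ∖ R = {7, 11, 12, 13, 16}
P ∪ (Q ∖ R) = {5, 6, 7, 10, 11, 12, 13, 14, 16, 19}
(P ∪ (Q ∖ R))' = {3, 4, 8, 9, 15, 17, 18, 20}
S ∪ P = {3, 5, 6, 10, 11, 14, 15, 17, 18, 19}
(P ∪ (Q ∖ R))' ∖ (S ∪ P) = {4, 8, 9, 20}

{4, 8, 9, 20}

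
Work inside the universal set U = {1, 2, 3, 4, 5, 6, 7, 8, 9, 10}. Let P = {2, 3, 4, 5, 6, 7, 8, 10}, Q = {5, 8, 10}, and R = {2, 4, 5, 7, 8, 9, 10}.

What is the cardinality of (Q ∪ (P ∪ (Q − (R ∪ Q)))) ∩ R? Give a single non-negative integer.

6

R ∪ Q = {2, 4, 5, 7, 8, 9, 10}
Q − (R ∪ Q) = {}
P ∪ (Q − (R ∪ Q)) = {2, 3, 4, 5, 6, 7, 8, 10}
Q ∪ (P ∪ (Q − (R ∪ Q))) = {2, 3, 4, 5, 6, 7, 8, 10}
(Q ∪ (P ∪ (Q − (R ∪ Q)))) ∩ R = {2, 4, 5, 7, 8, 10}
|(Q ∪ (P ∪ (Q − (R ∪ Q)))) ∩ R| = 6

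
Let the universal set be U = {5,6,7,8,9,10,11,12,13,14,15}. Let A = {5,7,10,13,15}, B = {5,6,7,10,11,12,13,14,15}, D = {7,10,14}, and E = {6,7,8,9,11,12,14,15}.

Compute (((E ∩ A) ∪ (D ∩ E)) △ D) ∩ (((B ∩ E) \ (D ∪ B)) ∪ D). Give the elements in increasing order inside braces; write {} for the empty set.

{10}

E ∩ A = {7,15}
D ∩ E = {7,14}
(E ∩ A) ∪ (D ∩ E) = {7,14,15}
((E ∩ A) ∪ (D ∩ E)) △ D = {10,15}
B ∩ E = {6,7,11,12,14,15}
D ∪ B = {5,6,7,10,11,12,13,14,15}
(B ∩ E) \ (D ∪ B) = {}
((B ∩ E) \ (D ∪ B)) ∪ D = {7,10,14}
(((E ∩ A) ∪ (D ∩ E)) △ D) ∩ (((B ∩ E) \ (D ∪ B)) ∪ D) = {10}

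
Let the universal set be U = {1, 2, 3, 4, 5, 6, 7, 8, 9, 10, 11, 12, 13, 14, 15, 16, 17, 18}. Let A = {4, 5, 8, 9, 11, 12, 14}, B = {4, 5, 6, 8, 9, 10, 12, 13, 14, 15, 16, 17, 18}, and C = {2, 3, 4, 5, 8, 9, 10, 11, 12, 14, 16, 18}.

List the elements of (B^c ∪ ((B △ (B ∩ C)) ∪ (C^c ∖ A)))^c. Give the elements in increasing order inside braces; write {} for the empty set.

{4, 5, 8, 9, 10, 12, 14, 16, 18}

B^c = {1, 2, 3, 7, 11}
B ∩ C = {4, 5, 8, 9, 10, 12, 14, 16, 18}
B △ (B ∩ C) = {6, 13, 15, 17}
C^c = {1, 6, 7, 13, 15, 17}
C^c ∖ A = {1, 6, 7, 13, 15, 17}
(B △ (B ∩ C)) ∪ (C^c ∖ A) = {1, 6, 7, 13, 15, 17}
B^c ∪ ((B △ (B ∩ C)) ∪ (C^c ∖ A)) = {1, 2, 3, 6, 7, 11, 13, 15, 17}
(B^c ∪ ((B △ (B ∩ C)) ∪ (C^c ∖ A)))^c = {4, 5, 8, 9, 10, 12, 14, 16, 18}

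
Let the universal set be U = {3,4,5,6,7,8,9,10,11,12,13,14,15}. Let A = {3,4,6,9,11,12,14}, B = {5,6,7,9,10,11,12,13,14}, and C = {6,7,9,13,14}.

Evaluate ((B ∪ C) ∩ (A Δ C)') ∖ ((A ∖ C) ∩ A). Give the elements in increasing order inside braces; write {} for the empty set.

B ∪ C = {5,6,7,9,10,11,12,13,14}
A Δ C = {3,4,7,11,12,13}
(A Δ C)' = {5,6,8,9,10,14,15}
(B ∪ C) ∩ (A Δ C)' = {5,6,9,10,14}
A ∖ C = {3,4,11,12}
(A ∖ C) ∩ A = {3,4,11,12}
((B ∪ C) ∩ (A Δ C)') ∖ ((A ∖ C) ∩ A) = {5,6,9,10,14}

{5,6,9,10,14}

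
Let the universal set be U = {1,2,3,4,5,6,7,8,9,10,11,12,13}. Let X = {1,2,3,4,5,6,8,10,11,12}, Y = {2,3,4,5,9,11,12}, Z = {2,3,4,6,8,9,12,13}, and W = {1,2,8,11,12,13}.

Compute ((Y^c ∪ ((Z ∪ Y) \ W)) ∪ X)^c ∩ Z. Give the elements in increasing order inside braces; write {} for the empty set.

{}

Y^c = {1,6,7,8,10,13}
Z ∪ Y = {2,3,4,5,6,8,9,11,12,13}
(Z ∪ Y) \ W = {3,4,5,6,9}
Y^c ∪ ((Z ∪ Y) \ W) = {1,3,4,5,6,7,8,9,10,13}
(Y^c ∪ ((Z ∪ Y) \ W)) ∪ X = {1,2,3,4,5,6,7,8,9,10,11,12,13}
((Y^c ∪ ((Z ∪ Y) \ W)) ∪ X)^c = {}
((Y^c ∪ ((Z ∪ Y) \ W)) ∪ X)^c ∩ Z = {}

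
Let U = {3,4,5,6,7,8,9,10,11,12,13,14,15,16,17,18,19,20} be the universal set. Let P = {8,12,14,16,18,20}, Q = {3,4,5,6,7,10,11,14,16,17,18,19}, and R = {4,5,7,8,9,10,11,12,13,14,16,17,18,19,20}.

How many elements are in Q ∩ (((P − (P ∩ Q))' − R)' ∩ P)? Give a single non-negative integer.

P ∩ Q = {14,16,18}
P − (P ∩ Q) = {8,12,20}
(P − (P ∩ Q))' = {3,4,5,6,7,9,10,11,13,14,15,16,17,18,19}
(P − (P ∩ Q))' − R = {3,6,15}
((P − (P ∩ Q))' − R)' = {4,5,7,8,9,10,11,12,13,14,16,17,18,19,20}
((P − (P ∩ Q))' − R)' ∩ P = {8,12,14,16,18,20}
Q ∩ (((P − (P ∩ Q))' − R)' ∩ P) = {14,16,18}
|Q ∩ (((P − (P ∩ Q))' − R)' ∩ P)| = 3

3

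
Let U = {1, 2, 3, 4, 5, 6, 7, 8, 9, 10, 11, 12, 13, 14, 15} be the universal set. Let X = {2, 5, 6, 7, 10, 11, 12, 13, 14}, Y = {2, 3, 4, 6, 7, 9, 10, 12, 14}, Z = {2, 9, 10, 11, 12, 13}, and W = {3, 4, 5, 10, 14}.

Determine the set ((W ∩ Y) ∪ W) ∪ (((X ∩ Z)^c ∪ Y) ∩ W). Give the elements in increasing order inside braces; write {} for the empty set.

{3, 4, 5, 10, 14}

W ∩ Y = {3, 4, 10, 14}
(W ∩ Y) ∪ W = {3, 4, 5, 10, 14}
X ∩ Z = {2, 10, 11, 12, 13}
(X ∩ Z)^c = {1, 3, 4, 5, 6, 7, 8, 9, 14, 15}
(X ∩ Z)^c ∪ Y = {1, 2, 3, 4, 5, 6, 7, 8, 9, 10, 12, 14, 15}
((X ∩ Z)^c ∪ Y) ∩ W = {3, 4, 5, 10, 14}
((W ∩ Y) ∪ W) ∪ (((X ∩ Z)^c ∪ Y) ∩ W) = {3, 4, 5, 10, 14}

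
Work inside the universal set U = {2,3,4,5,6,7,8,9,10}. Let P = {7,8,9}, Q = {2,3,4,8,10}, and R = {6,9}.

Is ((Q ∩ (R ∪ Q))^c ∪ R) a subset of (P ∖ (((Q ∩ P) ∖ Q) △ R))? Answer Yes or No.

No

R ∪ Q = {2,3,4,6,8,9,10}
Q ∩ (R ∪ Q) = {2,3,4,8,10}
(Q ∩ (R ∪ Q))^c = {5,6,7,9}
(Q ∩ (R ∪ Q))^c ∪ R = {5,6,7,9}
Q ∩ P = {8}
(Q ∩ P) ∖ Q = {}
((Q ∩ P) ∖ Q) △ R = {6,9}
P ∖ (((Q ∩ P) ∖ Q) △ R) = {7,8}
5 ∈ (Q ∩ (R ∪ Q))^c ∪ R but 5 ∉ P ∖ (((Q ∩ P) ∖ Q) △ R), so the inclusion fails.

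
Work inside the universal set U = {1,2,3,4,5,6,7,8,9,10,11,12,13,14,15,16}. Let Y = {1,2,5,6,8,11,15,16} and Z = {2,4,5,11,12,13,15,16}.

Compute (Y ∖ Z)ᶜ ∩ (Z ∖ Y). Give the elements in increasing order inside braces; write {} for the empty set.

{4,12,13}

Y ∖ Z = {1,6,8}
(Y ∖ Z)ᶜ = {2,3,4,5,7,9,10,11,12,13,14,15,16}
Z ∖ Y = {4,12,13}
(Y ∖ Z)ᶜ ∩ (Z ∖ Y) = {4,12,13}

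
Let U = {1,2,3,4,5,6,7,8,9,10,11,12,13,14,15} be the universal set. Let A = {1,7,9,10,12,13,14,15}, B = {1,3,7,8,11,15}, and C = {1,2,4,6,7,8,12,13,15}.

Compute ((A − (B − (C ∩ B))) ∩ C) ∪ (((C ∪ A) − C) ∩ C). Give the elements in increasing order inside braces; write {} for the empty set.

C ∩ B = {1,7,8,15}
B − (C ∩ B) = {3,11}
A − (B − (C ∩ B)) = {1,7,9,10,12,13,14,15}
(A − (B − (C ∩ B))) ∩ C = {1,7,12,13,15}
C ∪ A = {1,2,4,6,7,8,9,10,12,13,14,15}
(C ∪ A) − C = {9,10,14}
((C ∪ A) − C) ∩ C = {}
((A − (B − (C ∩ B))) ∩ C) ∪ (((C ∪ A) − C) ∩ C) = {1,7,12,13,15}

{1,7,12,13,15}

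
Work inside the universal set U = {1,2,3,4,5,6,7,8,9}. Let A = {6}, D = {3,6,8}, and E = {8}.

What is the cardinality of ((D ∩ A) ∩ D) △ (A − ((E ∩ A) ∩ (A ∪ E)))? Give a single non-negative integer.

0

D ∩ A = {6}
(D ∩ A) ∩ D = {6}
E ∩ A = {}
A ∪ E = {6,8}
(E ∩ A) ∩ (A ∪ E) = {}
A − ((E ∩ A) ∩ (A ∪ E)) = {6}
((D ∩ A) ∩ D) △ (A − ((E ∩ A) ∩ (A ∪ E))) = {}
|((D ∩ A) ∩ D) △ (A − ((E ∩ A) ∩ (A ∪ E)))| = 0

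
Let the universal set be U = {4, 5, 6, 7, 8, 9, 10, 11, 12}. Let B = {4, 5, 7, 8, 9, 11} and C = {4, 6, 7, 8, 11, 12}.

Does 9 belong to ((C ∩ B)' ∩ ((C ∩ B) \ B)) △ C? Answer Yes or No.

No

9 ∉ C and 9 ∈ B, so 9 ∉ C ∩ B
9 ∈ (C ∩ B)' since 9 ∉ (C ∩ B)
9 ∉ C and 9 ∈ B, so 9 ∉ C ∩ B
9 ∉ (C ∩ B) and 9 ∈ B, so 9 ∉ (C ∩ B) \ B
9 ∈ (C ∩ B)' and 9 ∉ ((C ∩ B) \ B), so 9 ∉ (C ∩ B)' ∩ ((C ∩ B) \ B)
9 ∉ ((C ∩ B)' ∩ ((C ∩ B) \ B)) and 9 ∉ C, so 9 ∉ ((C ∩ B)' ∩ ((C ∩ B) \ B)) △ C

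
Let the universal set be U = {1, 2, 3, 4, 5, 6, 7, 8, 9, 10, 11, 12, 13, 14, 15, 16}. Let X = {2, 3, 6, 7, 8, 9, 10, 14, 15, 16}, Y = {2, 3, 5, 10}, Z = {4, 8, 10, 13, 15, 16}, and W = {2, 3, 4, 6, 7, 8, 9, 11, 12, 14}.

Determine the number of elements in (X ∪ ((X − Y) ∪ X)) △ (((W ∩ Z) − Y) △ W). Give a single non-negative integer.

X − Y = {6, 7, 8, 9, 14, 15, 16}
(X − Y) ∪ X = {2, 3, 6, 7, 8, 9, 10, 14, 15, 16}
X ∪ ((X − Y) ∪ X) = {2, 3, 6, 7, 8, 9, 10, 14, 15, 16}
W ∩ Z = {4, 8}
(W ∩ Z) − Y = {4, 8}
((W ∩ Z) − Y) △ W = {2, 3, 6, 7, 9, 11, 12, 14}
(X ∪ ((X − Y) ∪ X)) △ (((W ∩ Z) − Y) △ W) = {8, 10, 11, 12, 15, 16}
|(X ∪ ((X − Y) ∪ X)) △ (((W ∩ Z) − Y) △ W)| = 6

6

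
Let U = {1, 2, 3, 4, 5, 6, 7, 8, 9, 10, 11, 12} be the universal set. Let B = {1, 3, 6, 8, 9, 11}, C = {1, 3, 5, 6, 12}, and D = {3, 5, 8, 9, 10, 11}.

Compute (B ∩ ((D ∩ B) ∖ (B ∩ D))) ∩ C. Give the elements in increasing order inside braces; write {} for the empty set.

D ∩ B = {3, 8, 9, 11}
B ∩ D = {3, 8, 9, 11}
(D ∩ B) ∖ (B ∩ D) = {}
B ∩ ((D ∩ B) ∖ (B ∩ D)) = {}
(B ∩ ((D ∩ B) ∖ (B ∩ D))) ∩ C = {}

{}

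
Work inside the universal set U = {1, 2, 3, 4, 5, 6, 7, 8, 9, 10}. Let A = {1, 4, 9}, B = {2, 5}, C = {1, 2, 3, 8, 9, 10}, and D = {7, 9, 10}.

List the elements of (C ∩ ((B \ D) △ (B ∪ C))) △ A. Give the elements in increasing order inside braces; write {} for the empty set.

B \ D = {2, 5}
B ∪ C = {1, 2, 3, 5, 8, 9, 10}
(B \ D) △ (B ∪ C) = {1, 3, 8, 9, 10}
C ∩ ((B \ D) △ (B ∪ C)) = {1, 3, 8, 9, 10}
(C ∩ ((B \ D) △ (B ∪ C))) △ A = {3, 4, 8, 10}

{3, 4, 8, 10}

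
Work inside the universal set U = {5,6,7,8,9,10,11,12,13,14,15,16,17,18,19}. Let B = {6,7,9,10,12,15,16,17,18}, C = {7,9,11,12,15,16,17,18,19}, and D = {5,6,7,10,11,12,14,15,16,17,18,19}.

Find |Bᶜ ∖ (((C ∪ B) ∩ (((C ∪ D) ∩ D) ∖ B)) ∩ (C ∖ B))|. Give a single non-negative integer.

4

Bᶜ = {5,8,11,13,14,19}
C ∪ B = {6,7,9,10,11,12,15,16,17,18,19}
C ∪ D = {5,6,7,9,10,11,12,14,15,16,17,18,19}
(C ∪ D) ∩ D = {5,6,7,10,11,12,14,15,16,17,18,19}
((C ∪ D) ∩ D) ∖ B = {5,11,14,19}
(C ∪ B) ∩ (((C ∪ D) ∩ D) ∖ B) = {11,19}
C ∖ B = {11,19}
((C ∪ B) ∩ (((C ∪ D) ∩ D) ∖ B)) ∩ (C ∖ B) = {11,19}
Bᶜ ∖ (((C ∪ B) ∩ (((C ∪ D) ∩ D) ∖ B)) ∩ (C ∖ B)) = {5,8,13,14}
|Bᶜ ∖ (((C ∪ B) ∩ (((C ∪ D) ∩ D) ∖ B)) ∩ (C ∖ B))| = 4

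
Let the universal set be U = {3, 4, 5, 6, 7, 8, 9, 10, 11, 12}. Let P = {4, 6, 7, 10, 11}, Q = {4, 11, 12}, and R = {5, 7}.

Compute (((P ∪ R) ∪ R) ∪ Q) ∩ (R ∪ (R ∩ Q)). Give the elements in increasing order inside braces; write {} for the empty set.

P ∪ R = {4, 5, 6, 7, 10, 11}
(P ∪ R) ∪ R = {4, 5, 6, 7, 10, 11}
((P ∪ R) ∪ R) ∪ Q = {4, 5, 6, 7, 10, 11, 12}
R ∩ Q = {}
R ∪ (R ∩ Q) = {5, 7}
(((P ∪ R) ∪ R) ∪ Q) ∩ (R ∪ (R ∩ Q)) = {5, 7}

{5, 7}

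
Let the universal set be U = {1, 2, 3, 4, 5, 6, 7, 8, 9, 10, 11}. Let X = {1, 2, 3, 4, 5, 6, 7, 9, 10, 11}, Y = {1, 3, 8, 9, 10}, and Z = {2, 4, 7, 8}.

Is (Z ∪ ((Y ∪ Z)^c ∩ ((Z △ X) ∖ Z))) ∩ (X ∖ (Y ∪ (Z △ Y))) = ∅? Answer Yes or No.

No

Y ∪ Z = {1, 2, 3, 4, 7, 8, 9, 10}
(Y ∪ Z)^c = {5, 6, 11}
Z △ X = {1, 3, 5, 6, 8, 9, 10, 11}
(Z △ X) ∖ Z = {1, 3, 5, 6, 9, 10, 11}
(Y ∪ Z)^c ∩ ((Z △ X) ∖ Z) = {5, 6, 11}
Z ∪ ((Y ∪ Z)^c ∩ ((Z △ X) ∖ Z)) = {2, 4, 5, 6, 7, 8, 11}
Z △ Y = {1, 2, 3, 4, 7, 9, 10}
Y ∪ (Z △ Y) = {1, 2, 3, 4, 7, 8, 9, 10}
X ∖ (Y ∪ (Z △ Y)) = {5, 6, 11}
5 lies in both, so they are not disjoint.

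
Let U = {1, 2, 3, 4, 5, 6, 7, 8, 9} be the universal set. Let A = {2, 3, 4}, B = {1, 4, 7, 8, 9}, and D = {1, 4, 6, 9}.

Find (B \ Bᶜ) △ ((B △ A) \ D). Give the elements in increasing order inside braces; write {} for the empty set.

Bᶜ = {2, 3, 5, 6}
B \ Bᶜ = {1, 4, 7, 8, 9}
B △ A = {1, 2, 3, 7, 8, 9}
(B △ A) \ D = {2, 3, 7, 8}
(B \ Bᶜ) △ ((B △ A) \ D) = {1, 2, 3, 4, 9}

{1, 2, 3, 4, 9}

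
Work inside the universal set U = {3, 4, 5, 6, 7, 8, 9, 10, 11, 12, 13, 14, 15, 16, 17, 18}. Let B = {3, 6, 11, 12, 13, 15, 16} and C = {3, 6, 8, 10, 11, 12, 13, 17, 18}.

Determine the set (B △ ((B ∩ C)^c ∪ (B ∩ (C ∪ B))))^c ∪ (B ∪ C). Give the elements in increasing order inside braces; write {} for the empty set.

{3, 6, 8, 10, 11, 12, 13, 15, 16, 17, 18}

B ∩ C = {3, 6, 11, 12, 13}
(B ∩ C)^c = {4, 5, 7, 8, 9, 10, 14, 15, 16, 17, 18}
C ∪ B = {3, 6, 8, 10, 11, 12, 13, 15, 16, 17, 18}
B ∩ (C ∪ B) = {3, 6, 11, 12, 13, 15, 16}
(B ∩ C)^c ∪ (B ∩ (C ∪ B)) = {3, 4, 5, 6, 7, 8, 9, 10, 11, 12, 13, 14, 15, 16, 17, 18}
B △ ((B ∩ C)^c ∪ (B ∩ (C ∪ B))) = {4, 5, 7, 8, 9, 10, 14, 17, 18}
(B △ ((B ∩ C)^c ∪ (B ∩ (C ∪ B))))^c = {3, 6, 11, 12, 13, 15, 16}
B ∪ C = {3, 6, 8, 10, 11, 12, 13, 15, 16, 17, 18}
(B △ ((B ∩ C)^c ∪ (B ∩ (C ∪ B))))^c ∪ (B ∪ C) = {3, 6, 8, 10, 11, 12, 13, 15, 16, 17, 18}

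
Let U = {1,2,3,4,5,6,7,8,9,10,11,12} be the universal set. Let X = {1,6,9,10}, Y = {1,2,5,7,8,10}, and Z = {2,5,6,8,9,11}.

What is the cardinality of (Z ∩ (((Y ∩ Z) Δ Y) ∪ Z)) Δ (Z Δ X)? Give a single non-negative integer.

Y ∩ Z = {2,5,8}
(Y ∩ Z) Δ Y = {1,7,10}
((Y ∩ Z) Δ Y) ∪ Z = {1,2,5,6,7,8,9,10,11}
Z ∩ (((Y ∩ Z) Δ Y) ∪ Z) = {2,5,6,8,9,11}
Z Δ X = {1,2,5,8,10,11}
(Z ∩ (((Y ∩ Z) Δ Y) ∪ Z)) Δ (Z Δ X) = {1,6,9,10}
|(Z ∩ (((Y ∩ Z) Δ Y) ∪ Z)) Δ (Z Δ X)| = 4

4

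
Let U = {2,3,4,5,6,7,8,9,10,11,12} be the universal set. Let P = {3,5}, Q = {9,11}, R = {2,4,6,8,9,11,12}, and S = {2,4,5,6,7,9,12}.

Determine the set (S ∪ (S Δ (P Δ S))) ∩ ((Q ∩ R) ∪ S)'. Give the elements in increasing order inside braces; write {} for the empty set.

{3}

P Δ S = {2,3,4,6,7,9,12}
S Δ (P Δ S) = {3,5}
S ∪ (S Δ (P Δ S)) = {2,3,4,5,6,7,9,12}
Q ∩ R = {9,11}
(Q ∩ R) ∪ S = {2,4,5,6,7,9,11,12}
((Q ∩ R) ∪ S)' = {3,8,10}
(S ∪ (S Δ (P Δ S))) ∩ ((Q ∩ R) ∪ S)' = {3}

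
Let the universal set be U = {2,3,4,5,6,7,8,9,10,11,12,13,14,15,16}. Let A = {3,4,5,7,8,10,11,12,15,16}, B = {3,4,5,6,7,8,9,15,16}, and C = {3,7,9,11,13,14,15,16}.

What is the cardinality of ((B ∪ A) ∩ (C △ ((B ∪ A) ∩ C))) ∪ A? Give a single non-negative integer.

B ∪ A = {3,4,5,6,7,8,9,10,11,12,15,16}
(B ∪ A) ∩ C = {3,7,9,11,15,16}
C △ ((B ∪ A) ∩ C) = {13,14}
(B ∪ A) ∩ (C △ ((B ∪ A) ∩ C)) = {}
((B ∪ A) ∩ (C △ ((B ∪ A) ∩ C))) ∪ A = {3,4,5,7,8,10,11,12,15,16}
|((B ∪ A) ∩ (C △ ((B ∪ A) ∩ C))) ∪ A| = 10

10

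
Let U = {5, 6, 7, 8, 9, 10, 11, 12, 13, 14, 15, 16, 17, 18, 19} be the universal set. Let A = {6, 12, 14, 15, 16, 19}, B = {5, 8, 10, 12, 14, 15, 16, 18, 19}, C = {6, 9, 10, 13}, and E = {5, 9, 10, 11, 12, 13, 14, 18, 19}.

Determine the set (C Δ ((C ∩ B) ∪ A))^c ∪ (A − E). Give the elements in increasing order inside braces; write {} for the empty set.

C ∩ B = {10}
(C ∩ B) ∪ A = {6, 10, 12, 14, 15, 16, 19}
C Δ ((C ∩ B) ∪ A) = {9, 12, 13, 14, 15, 16, 19}
(C Δ ((C ∩ B) ∪ A))^c = {5, 6, 7, 8, 10, 11, 17, 18}
A − E = {6, 15, 16}
(C Δ ((C ∩ B) ∪ A))^c ∪ (A − E) = {5, 6, 7, 8, 10, 11, 15, 16, 17, 18}

{5, 6, 7, 8, 10, 11, 15, 16, 17, 18}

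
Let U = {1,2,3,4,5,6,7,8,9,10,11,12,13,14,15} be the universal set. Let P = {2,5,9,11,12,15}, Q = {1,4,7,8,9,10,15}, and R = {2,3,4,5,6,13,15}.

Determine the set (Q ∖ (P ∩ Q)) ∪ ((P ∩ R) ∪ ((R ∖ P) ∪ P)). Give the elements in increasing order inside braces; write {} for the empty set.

P ∩ Q = {9,15}
Q ∖ (P ∩ Q) = {1,4,7,8,10}
P ∩ R = {2,5,15}
R ∖ P = {3,4,6,13}
(R ∖ P) ∪ P = {2,3,4,5,6,9,11,12,13,15}
(P ∩ R) ∪ ((R ∖ P) ∪ P) = {2,3,4,5,6,9,11,12,13,15}
(Q ∖ (P ∩ Q)) ∪ ((P ∩ R) ∪ ((R ∖ P) ∪ P)) = {1,2,3,4,5,6,7,8,9,10,11,12,13,15}

{1,2,3,4,5,6,7,8,9,10,11,12,13,15}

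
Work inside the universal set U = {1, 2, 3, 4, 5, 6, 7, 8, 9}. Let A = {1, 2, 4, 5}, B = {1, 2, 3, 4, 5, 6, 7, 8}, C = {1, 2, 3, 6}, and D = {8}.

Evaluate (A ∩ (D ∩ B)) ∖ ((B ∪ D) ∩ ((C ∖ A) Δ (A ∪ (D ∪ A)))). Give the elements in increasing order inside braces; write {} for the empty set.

{}

D ∩ B = {8}
A ∩ (D ∩ B) = {}
B ∪ D = {1, 2, 3, 4, 5, 6, 7, 8}
C ∖ A = {3, 6}
D ∪ A = {1, 2, 4, 5, 8}
A ∪ (D ∪ A) = {1, 2, 4, 5, 8}
(C ∖ A) Δ (A ∪ (D ∪ A)) = {1, 2, 3, 4, 5, 6, 8}
(B ∪ D) ∩ ((C ∖ A) Δ (A ∪ (D ∪ A))) = {1, 2, 3, 4, 5, 6, 8}
(A ∩ (D ∩ B)) ∖ ((B ∪ D) ∩ ((C ∖ A) Δ (A ∪ (D ∪ A)))) = {}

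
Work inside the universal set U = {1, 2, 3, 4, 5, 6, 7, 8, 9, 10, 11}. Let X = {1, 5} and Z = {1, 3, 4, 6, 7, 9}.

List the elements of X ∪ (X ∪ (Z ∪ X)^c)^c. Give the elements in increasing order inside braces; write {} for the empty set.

{1, 3, 4, 5, 6, 7, 9}

Z ∪ X = {1, 3, 4, 5, 6, 7, 9}
(Z ∪ X)^c = {2, 8, 10, 11}
X ∪ (Z ∪ X)^c = {1, 2, 5, 8, 10, 11}
(X ∪ (Z ∪ X)^c)^c = {3, 4, 6, 7, 9}
X ∪ (X ∪ (Z ∪ X)^c)^c = {1, 3, 4, 5, 6, 7, 9}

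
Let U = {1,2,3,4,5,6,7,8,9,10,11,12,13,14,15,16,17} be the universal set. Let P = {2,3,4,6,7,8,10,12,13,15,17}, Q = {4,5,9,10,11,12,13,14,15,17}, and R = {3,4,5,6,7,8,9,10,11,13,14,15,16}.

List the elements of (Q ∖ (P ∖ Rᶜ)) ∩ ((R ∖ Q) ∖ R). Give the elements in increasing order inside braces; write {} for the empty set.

Rᶜ = {1,2,12,17}
P ∖ Rᶜ = {3,4,6,7,8,10,13,15}
Q ∖ (P ∖ Rᶜ) = {5,9,11,12,14,17}
R ∖ Q = {3,6,7,8,16}
(R ∖ Q) ∖ R = {}
(Q ∖ (P ∖ Rᶜ)) ∩ ((R ∖ Q) ∖ R) = {}

{}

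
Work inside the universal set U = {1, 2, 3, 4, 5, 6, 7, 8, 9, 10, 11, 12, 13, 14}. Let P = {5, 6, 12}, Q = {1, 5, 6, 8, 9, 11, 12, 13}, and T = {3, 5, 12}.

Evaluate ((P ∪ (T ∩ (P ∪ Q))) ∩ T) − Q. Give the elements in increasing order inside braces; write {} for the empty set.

{}

P ∪ Q = {1, 5, 6, 8, 9, 11, 12, 13}
T ∩ (P ∪ Q) = {5, 12}
P ∪ (T ∩ (P ∪ Q)) = {5, 6, 12}
(P ∪ (T ∩ (P ∪ Q))) ∩ T = {5, 12}
((P ∪ (T ∩ (P ∪ Q))) ∩ T) − Q = {}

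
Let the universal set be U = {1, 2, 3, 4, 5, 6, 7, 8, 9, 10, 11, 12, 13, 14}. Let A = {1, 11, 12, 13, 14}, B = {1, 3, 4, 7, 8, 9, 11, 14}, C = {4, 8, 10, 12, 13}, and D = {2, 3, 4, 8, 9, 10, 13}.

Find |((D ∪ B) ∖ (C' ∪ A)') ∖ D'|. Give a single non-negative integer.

D ∪ B = {1, 2, 3, 4, 7, 8, 9, 10, 11, 13, 14}
C' = {1, 2, 3, 5, 6, 7, 9, 11, 14}
C' ∪ A = {1, 2, 3, 5, 6, 7, 9, 11, 12, 13, 14}
(C' ∪ A)' = {4, 8, 10}
(D ∪ B) ∖ (C' ∪ A)' = {1, 2, 3, 7, 9, 11, 13, 14}
D' = {1, 5, 6, 7, 11, 12, 14}
((D ∪ B) ∖ (C' ∪ A)') ∖ D' = {2, 3, 9, 13}
|((D ∪ B) ∖ (C' ∪ A)') ∖ D'| = 4

4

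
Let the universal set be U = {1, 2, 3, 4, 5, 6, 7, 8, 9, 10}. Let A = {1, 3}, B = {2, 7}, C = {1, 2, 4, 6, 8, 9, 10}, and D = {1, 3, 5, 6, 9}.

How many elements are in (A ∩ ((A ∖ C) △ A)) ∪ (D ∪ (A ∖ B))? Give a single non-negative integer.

5

A ∖ C = {3}
(A ∖ C) △ A = {1}
A ∩ ((A ∖ C) △ A) = {1}
A ∖ B = {1, 3}
D ∪ (A ∖ B) = {1, 3, 5, 6, 9}
(A ∩ ((A ∖ C) △ A)) ∪ (D ∪ (A ∖ B)) = {1, 3, 5, 6, 9}
|(A ∩ ((A ∖ C) △ A)) ∪ (D ∪ (A ∖ B))| = 5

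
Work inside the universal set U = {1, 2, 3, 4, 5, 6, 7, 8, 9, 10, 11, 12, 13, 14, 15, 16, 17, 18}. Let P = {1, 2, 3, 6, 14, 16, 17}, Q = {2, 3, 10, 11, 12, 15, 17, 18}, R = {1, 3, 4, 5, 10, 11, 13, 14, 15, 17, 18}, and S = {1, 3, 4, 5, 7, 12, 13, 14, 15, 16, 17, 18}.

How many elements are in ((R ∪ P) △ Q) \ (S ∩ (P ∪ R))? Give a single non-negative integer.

R ∪ P = {1, 2, 3, 4, 5, 6, 10, 11, 13, 14, 15, 16, 17, 18}
(R ∪ P) △ Q = {1, 4, 5, 6, 12, 13, 14, 16}
P ∪ R = {1, 2, 3, 4, 5, 6, 10, 11, 13, 14, 15, 16, 17, 18}
S ∩ (P ∪ R) = {1, 3, 4, 5, 13, 14, 15, 16, 17, 18}
((R ∪ P) △ Q) \ (S ∩ (P ∪ R)) = {6, 12}
|((R ∪ P) △ Q) \ (S ∩ (P ∪ R))| = 2

2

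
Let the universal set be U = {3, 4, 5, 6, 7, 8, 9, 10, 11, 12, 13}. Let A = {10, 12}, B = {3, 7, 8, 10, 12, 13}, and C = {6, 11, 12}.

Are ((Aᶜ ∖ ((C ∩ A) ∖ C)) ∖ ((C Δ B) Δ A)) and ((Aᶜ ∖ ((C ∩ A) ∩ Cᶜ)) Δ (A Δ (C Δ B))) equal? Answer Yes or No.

No

Aᶜ = {3, 4, 5, 6, 7, 8, 9, 11, 13}
C ∩ A = {12}
(C ∩ A) ∖ C = {}
Aᶜ ∖ ((C ∩ A) ∖ C) = {3, 4, 5, 6, 7, 8, 9, 11, 13}
C Δ B = {3, 6, 7, 8, 10, 11, 13}
(C Δ B) Δ A = {3, 6, 7, 8, 11, 12, 13}
(Aᶜ ∖ ((C ∩ A) ∖ C)) ∖ ((C Δ B) Δ A) = {4, 5, 9}
Cᶜ = {3, 4, 5, 7, 8, 9, 10, 13}
(C ∩ A) ∩ Cᶜ = {}
Aᶜ ∖ ((C ∩ A) ∩ Cᶜ) = {3, 4, 5, 6, 7, 8, 9, 11, 13}
A Δ (C Δ B) = {3, 6, 7, 8, 11, 12, 13}
(Aᶜ ∖ ((C ∩ A) ∩ Cᶜ)) Δ (A Δ (C Δ B)) = {4, 5, 9, 12}
12 ∈ (Aᶜ ∖ ((C ∩ A) ∩ Cᶜ)) Δ (A Δ (C Δ B)) but 12 ∉ (Aᶜ ∖ ((C ∩ A) ∖ C)) ∖ ((C Δ B) Δ A), so they differ.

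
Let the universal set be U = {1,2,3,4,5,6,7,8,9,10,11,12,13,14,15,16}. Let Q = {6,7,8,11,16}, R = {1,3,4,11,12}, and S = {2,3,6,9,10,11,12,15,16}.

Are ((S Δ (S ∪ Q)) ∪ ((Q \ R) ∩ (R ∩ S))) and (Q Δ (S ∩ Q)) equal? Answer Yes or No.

S ∪ Q = {2,3,6,7,8,9,10,11,12,15,16}
S Δ (S ∪ Q) = {7,8}
Q \ R = {6,7,8,16}
R ∩ S = {3,11,12}
(Q \ R) ∩ (R ∩ S) = {}
(S Δ (S ∪ Q)) ∪ ((Q \ R) ∩ (R ∩ S)) = {7,8}
S ∩ Q = {6,11,16}
Q Δ (S ∩ Q) = {7,8}
Both equal {7,8}, so (S Δ (S ∪ Q)) ∪ ((Q \ R) ∩ (R ∩ S)) = Q Δ (S ∩ Q).

Yes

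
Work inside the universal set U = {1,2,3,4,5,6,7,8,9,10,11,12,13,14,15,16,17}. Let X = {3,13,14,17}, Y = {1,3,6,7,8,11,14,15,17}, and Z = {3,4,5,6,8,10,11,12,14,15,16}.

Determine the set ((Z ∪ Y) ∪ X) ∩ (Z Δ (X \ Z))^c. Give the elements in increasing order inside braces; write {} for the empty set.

Z ∪ Y = {1,3,4,5,6,7,8,10,11,12,14,15,16,17}
(Z ∪ Y) ∪ X = {1,3,4,5,6,7,8,10,11,12,13,14,15,16,17}
X \ Z = {13,17}
Z Δ (X \ Z) = {3,4,5,6,8,10,11,12,13,14,15,16,17}
(Z Δ (X \ Z))^c = {1,2,7,9}
((Z ∪ Y) ∪ X) ∩ (Z Δ (X \ Z))^c = {1,7}

{1,7}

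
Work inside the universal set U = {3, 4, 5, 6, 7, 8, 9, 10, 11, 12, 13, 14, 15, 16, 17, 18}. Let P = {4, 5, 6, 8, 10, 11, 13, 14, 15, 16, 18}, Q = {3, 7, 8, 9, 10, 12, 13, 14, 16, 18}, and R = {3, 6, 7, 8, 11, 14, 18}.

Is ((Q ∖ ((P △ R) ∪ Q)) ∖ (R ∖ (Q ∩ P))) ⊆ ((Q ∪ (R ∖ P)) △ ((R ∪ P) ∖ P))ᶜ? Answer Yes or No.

P △ R = {3, 4, 5, 7, 10, 13, 15, 16}
(P △ R) ∪ Q = {3, 4, 5, 7, 8, 9, 10, 12, 13, 14, 15, 16, 18}
Q ∖ ((P △ R) ∪ Q) = {}
Q ∩ P = {8, 10, 13, 14, 16, 18}
R ∖ (Q ∩ P) = {3, 6, 7, 11}
(Q ∖ ((P △ R) ∪ Q)) ∖ (R ∖ (Q ∩ P)) = {}
R ∖ P = {3, 7}
Q ∪ (R ∖ P) = {3, 7, 8, 9, 10, 12, 13, 14, 16, 18}
R ∪ P = {3, 4, 5, 6, 7, 8, 10, 11, 13, 14, 15, 16, 18}
(R ∪ P) ∖ P = {3, 7}
(Q ∪ (R ∖ P)) △ ((R ∪ P) ∖ P) = {8, 9, 10, 12, 13, 14, 16, 18}
((Q ∪ (R ∖ P)) △ ((R ∪ P) ∖ P))ᶜ = {3, 4, 5, 6, 7, 11, 15, 17}
Every element of {} is in {3, 4, 5, 6, 7, 11, 15, 17}, so (Q ∖ ((P △ R) ∪ Q)) ∖ (R ∖ (Q ∩ P)) ⊆ ((Q ∪ (R ∖ P)) △ ((R ∪ P) ∖ P))ᶜ.

Yes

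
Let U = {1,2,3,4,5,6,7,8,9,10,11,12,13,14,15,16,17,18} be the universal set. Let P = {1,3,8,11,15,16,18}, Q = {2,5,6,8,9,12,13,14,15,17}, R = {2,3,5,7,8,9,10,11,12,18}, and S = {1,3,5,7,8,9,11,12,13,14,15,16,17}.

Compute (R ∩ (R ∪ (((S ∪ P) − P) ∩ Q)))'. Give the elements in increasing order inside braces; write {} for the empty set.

{1,4,6,13,14,15,16,17}

S ∪ P = {1,3,5,7,8,9,11,12,13,14,15,16,17,18}
(S ∪ P) − P = {5,7,9,12,13,14,17}
((S ∪ P) − P) ∩ Q = {5,9,12,13,14,17}
R ∪ (((S ∪ P) − P) ∩ Q) = {2,3,5,7,8,9,10,11,12,13,14,17,18}
R ∩ (R ∪ (((S ∪ P) − P) ∩ Q)) = {2,3,5,7,8,9,10,11,12,18}
(R ∩ (R ∪ (((S ∪ P) − P) ∩ Q)))' = {1,4,6,13,14,15,16,17}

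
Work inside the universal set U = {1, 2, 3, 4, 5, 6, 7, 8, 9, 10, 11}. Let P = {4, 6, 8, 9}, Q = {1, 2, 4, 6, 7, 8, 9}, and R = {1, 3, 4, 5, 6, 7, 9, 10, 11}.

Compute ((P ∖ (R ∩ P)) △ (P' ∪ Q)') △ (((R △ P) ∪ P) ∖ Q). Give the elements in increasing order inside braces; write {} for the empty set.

{3, 5, 8, 10, 11}

R ∩ P = {4, 6, 9}
P ∖ (R ∩ P) = {8}
P' = {1, 2, 3, 5, 7, 10, 11}
P' ∪ Q = {1, 2, 3, 4, 5, 6, 7, 8, 9, 10, 11}
(P' ∪ Q)' = {}
(P ∖ (R ∩ P)) △ (P' ∪ Q)' = {8}
R △ P = {1, 3, 5, 7, 8, 10, 11}
(R △ P) ∪ P = {1, 3, 4, 5, 6, 7, 8, 9, 10, 11}
((R △ P) ∪ P) ∖ Q = {3, 5, 10, 11}
((P ∖ (R ∩ P)) △ (P' ∪ Q)') △ (((R △ P) ∪ P) ∖ Q) = {3, 5, 8, 10, 11}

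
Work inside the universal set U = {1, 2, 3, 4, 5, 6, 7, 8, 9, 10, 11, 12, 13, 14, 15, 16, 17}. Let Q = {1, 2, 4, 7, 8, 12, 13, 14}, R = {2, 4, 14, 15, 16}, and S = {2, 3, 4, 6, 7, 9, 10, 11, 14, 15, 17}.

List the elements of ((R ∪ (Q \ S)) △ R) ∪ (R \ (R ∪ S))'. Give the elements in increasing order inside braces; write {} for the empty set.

Q \ S = {1, 8, 12, 13}
R ∪ (Q \ S) = {1, 2, 4, 8, 12, 13, 14, 15, 16}
(R ∪ (Q \ S)) △ R = {1, 8, 12, 13}
R ∪ S = {2, 3, 4, 6, 7, 9, 10, 11, 14, 15, 16, 17}
R \ (R ∪ S) = {}
(R \ (R ∪ S))' = {1, 2, 3, 4, 5, 6, 7, 8, 9, 10, 11, 12, 13, 14, 15, 16, 17}
((R ∪ (Q \ S)) △ R) ∪ (R \ (R ∪ S))' = {1, 2, 3, 4, 5, 6, 7, 8, 9, 10, 11, 12, 13, 14, 15, 16, 17}

{1, 2, 3, 4, 5, 6, 7, 8, 9, 10, 11, 12, 13, 14, 15, 16, 17}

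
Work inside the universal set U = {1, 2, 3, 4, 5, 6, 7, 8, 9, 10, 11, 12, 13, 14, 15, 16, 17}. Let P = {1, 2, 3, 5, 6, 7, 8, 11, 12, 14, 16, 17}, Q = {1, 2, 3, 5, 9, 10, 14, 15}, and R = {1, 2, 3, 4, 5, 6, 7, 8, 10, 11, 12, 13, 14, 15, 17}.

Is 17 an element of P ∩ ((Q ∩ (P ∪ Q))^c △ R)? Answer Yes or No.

17 ∈ P and 17 ∉ Q, so 17 ∈ P ∪ Q
17 ∉ Q and 17 ∈ (P ∪ Q), so 17 ∉ Q ∩ (P ∪ Q)
17 ∈ (Q ∩ (P ∪ Q))^c since 17 ∉ (Q ∩ (P ∪ Q))
17 ∈ (Q ∩ (P ∪ Q))^c and 17 ∈ R, so 17 ∉ (Q ∩ (P ∪ Q))^c △ R
17 ∈ P and 17 ∉ ((Q ∩ (P ∪ Q))^c △ R), so 17 ∉ P ∩ ((Q ∩ (P ∪ Q))^c △ R)

No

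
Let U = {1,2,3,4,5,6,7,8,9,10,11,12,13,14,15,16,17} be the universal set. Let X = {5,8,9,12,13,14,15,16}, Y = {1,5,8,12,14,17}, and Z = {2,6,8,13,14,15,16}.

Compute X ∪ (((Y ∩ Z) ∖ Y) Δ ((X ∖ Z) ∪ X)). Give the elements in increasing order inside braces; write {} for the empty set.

Y ∩ Z = {8,14}
(Y ∩ Z) ∖ Y = {}
X ∖ Z = {5,9,12}
(X ∖ Z) ∪ X = {5,8,9,12,13,14,15,16}
((Y ∩ Z) ∖ Y) Δ ((X ∖ Z) ∪ X) = {5,8,9,12,13,14,15,16}
X ∪ (((Y ∩ Z) ∖ Y) Δ ((X ∖ Z) ∪ X)) = {5,8,9,12,13,14,15,16}

{5,8,9,12,13,14,15,16}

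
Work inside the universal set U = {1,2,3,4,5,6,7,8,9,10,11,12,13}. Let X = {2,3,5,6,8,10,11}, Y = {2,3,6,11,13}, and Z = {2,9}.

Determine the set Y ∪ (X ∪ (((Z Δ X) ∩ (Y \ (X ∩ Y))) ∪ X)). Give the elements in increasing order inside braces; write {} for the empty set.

{2,3,5,6,8,10,11,13}

Z Δ X = {3,5,6,8,9,10,11}
X ∩ Y = {2,3,6,11}
Y \ (X ∩ Y) = {13}
(Z Δ X) ∩ (Y \ (X ∩ Y)) = {}
((Z Δ X) ∩ (Y \ (X ∩ Y))) ∪ X = {2,3,5,6,8,10,11}
X ∪ (((Z Δ X) ∩ (Y \ (X ∩ Y))) ∪ X) = {2,3,5,6,8,10,11}
Y ∪ (X ∪ (((Z Δ X) ∩ (Y \ (X ∩ Y))) ∪ X)) = {2,3,5,6,8,10,11,13}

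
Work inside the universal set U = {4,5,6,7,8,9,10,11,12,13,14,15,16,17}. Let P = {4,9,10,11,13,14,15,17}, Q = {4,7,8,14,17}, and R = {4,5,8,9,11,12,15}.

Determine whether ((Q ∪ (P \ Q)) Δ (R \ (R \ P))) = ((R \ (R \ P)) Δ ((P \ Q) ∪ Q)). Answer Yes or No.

Yes

P \ Q = {9,10,11,13,15}
Q ∪ (P \ Q) = {4,7,8,9,10,11,13,14,15,17}
R \ P = {5,8,12}
R \ (R \ P) = {4,9,11,15}
(Q ∪ (P \ Q)) Δ (R \ (R \ P)) = {7,8,10,13,14,17}
(P \ Q) ∪ Q = {4,7,8,9,10,11,13,14,15,17}
(R \ (R \ P)) Δ ((P \ Q) ∪ Q) = {7,8,10,13,14,17}
Both equal {7,8,10,13,14,17}, so (Q ∪ (P \ Q)) Δ (R \ (R \ P)) = (R \ (R \ P)) Δ ((P \ Q) ∪ Q).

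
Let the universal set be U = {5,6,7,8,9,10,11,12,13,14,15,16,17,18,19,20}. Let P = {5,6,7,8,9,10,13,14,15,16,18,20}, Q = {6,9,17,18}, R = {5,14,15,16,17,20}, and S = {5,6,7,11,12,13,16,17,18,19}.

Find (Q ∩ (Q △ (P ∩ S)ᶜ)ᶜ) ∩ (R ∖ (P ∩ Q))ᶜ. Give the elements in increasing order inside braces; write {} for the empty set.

{9}

P ∩ S = {5,6,7,13,16,18}
(P ∩ S)ᶜ = {8,9,10,11,12,14,15,17,19,20}
Q △ (P ∩ S)ᶜ = {6,8,10,11,12,14,15,18,19,20}
(Q △ (P ∩ S)ᶜ)ᶜ = {5,7,9,13,16,17}
Q ∩ (Q △ (P ∩ S)ᶜ)ᶜ = {9,17}
P ∩ Q = {6,9,18}
R ∖ (P ∩ Q) = {5,14,15,16,17,20}
(R ∖ (P ∩ Q))ᶜ = {6,7,8,9,10,11,12,13,18,19}
(Q ∩ (Q △ (P ∩ S)ᶜ)ᶜ) ∩ (R ∖ (P ∩ Q))ᶜ = {9}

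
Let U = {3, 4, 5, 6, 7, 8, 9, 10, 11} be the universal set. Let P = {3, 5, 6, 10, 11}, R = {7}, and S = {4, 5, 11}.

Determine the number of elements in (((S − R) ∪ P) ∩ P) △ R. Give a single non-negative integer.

S − R = {4, 5, 11}
(S − R) ∪ P = {3, 4, 5, 6, 10, 11}
((S − R) ∪ P) ∩ P = {3, 5, 6, 10, 11}
(((S − R) ∪ P) ∩ P) △ R = {3, 5, 6, 7, 10, 11}
|(((S − R) ∪ P) ∩ P) △ R| = 6

6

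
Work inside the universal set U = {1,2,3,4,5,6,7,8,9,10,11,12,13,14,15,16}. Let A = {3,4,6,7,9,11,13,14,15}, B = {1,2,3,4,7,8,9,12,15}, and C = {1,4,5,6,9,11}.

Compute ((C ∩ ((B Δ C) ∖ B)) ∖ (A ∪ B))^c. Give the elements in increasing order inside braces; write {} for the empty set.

{1,2,3,4,6,7,8,9,10,11,12,13,14,15,16}

B Δ C = {2,3,5,6,7,8,11,12,15}
(B Δ C) ∖ B = {5,6,11}
C ∩ ((B Δ C) ∖ B) = {5,6,11}
A ∪ B = {1,2,3,4,6,7,8,9,11,12,13,14,15}
(C ∩ ((B Δ C) ∖ B)) ∖ (A ∪ B) = {5}
((C ∩ ((B Δ C) ∖ B)) ∖ (A ∪ B))^c = {1,2,3,4,6,7,8,9,10,11,12,13,14,15,16}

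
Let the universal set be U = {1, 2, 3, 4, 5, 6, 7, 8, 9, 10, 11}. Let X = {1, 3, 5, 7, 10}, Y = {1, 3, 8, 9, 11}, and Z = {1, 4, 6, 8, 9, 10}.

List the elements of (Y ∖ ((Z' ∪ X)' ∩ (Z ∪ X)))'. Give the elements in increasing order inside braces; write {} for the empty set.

{2, 4, 5, 6, 7, 8, 9, 10}

Z' = {2, 3, 5, 7, 11}
Z' ∪ X = {1, 2, 3, 5, 7, 10, 11}
(Z' ∪ X)' = {4, 6, 8, 9}
Z ∪ X = {1, 3, 4, 5, 6, 7, 8, 9, 10}
(Z' ∪ X)' ∩ (Z ∪ X) = {4, 6, 8, 9}
Y ∖ ((Z' ∪ X)' ∩ (Z ∪ X)) = {1, 3, 11}
(Y ∖ ((Z' ∪ X)' ∩ (Z ∪ X)))' = {2, 4, 5, 6, 7, 8, 9, 10}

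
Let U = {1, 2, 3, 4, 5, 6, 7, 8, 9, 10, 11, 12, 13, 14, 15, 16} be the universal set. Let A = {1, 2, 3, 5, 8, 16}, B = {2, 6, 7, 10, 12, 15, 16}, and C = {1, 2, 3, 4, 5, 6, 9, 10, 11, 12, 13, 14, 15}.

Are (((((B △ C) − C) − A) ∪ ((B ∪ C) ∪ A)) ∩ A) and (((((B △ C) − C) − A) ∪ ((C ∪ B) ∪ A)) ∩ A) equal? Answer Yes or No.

B △ C = {1, 3, 4, 5, 7, 9, 11, 13, 14, 16}
(B △ C) − C = {7, 16}
((B △ C) − C) − A = {7}
B ∪ C = {1, 2, 3, 4, 5, 6, 7, 9, 10, 11, 12, 13, 14, 15, 16}
(B ∪ C) ∪ A = {1, 2, 3, 4, 5, 6, 7, 8, 9, 10, 11, 12, 13, 14, 15, 16}
(((B △ C) − C) − A) ∪ ((B ∪ C) ∪ A) = {1, 2, 3, 4, 5, 6, 7, 8, 9, 10, 11, 12, 13, 14, 15, 16}
((((B △ C) − C) − A) ∪ ((B ∪ C) ∪ A)) ∩ A = {1, 2, 3, 5, 8, 16}
C ∪ B = {1, 2, 3, 4, 5, 6, 7, 9, 10, 11, 12, 13, 14, 15, 16}
(C ∪ B) ∪ A = {1, 2, 3, 4, 5, 6, 7, 8, 9, 10, 11, 12, 13, 14, 15, 16}
(((B △ C) − C) − A) ∪ ((C ∪ B) ∪ A) = {1, 2, 3, 4, 5, 6, 7, 8, 9, 10, 11, 12, 13, 14, 15, 16}
((((B △ C) − C) − A) ∪ ((C ∪ B) ∪ A)) ∩ A = {1, 2, 3, 5, 8, 16}
Both equal {1, 2, 3, 5, 8, 16}, so ((((B △ C) − C) − A) ∪ ((B ∪ C) ∪ A)) ∩ A = ((((B △ C) − C) − A) ∪ ((C ∪ B) ∪ A)) ∩ A.

Yes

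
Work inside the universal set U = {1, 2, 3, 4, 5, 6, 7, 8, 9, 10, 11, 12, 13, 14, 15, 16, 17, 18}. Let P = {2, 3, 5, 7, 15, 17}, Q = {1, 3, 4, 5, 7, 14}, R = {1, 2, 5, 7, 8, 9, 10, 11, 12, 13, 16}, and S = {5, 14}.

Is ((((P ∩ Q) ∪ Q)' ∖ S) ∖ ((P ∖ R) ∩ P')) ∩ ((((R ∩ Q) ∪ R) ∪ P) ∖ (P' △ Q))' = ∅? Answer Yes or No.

P ∩ Q = {3, 5, 7}
(P ∩ Q) ∪ Q = {1, 3, 4, 5, 7, 14}
((P ∩ Q) ∪ Q)' = {2, 6, 8, 9, 10, 11, 12, 13, 15, 16, 17, 18}
((P ∩ Q) ∪ Q)' ∖ S = {2, 6, 8, 9, 10, 11, 12, 13, 15, 16, 17, 18}
P ∖ R = {3, 15, 17}
P' = {1, 4, 6, 8, 9, 10, 11, 12, 13, 14, 16, 18}
(P ∖ R) ∩ P' = {}
(((P ∩ Q) ∪ Q)' ∖ S) ∖ ((P ∖ R) ∩ P') = {2, 6, 8, 9, 10, 11, 12, 13, 15, 16, 17, 18}
R ∩ Q = {1, 5, 7}
(R ∩ Q) ∪ R = {1, 2, 5, 7, 8, 9, 10, 11, 12, 13, 16}
((R ∩ Q) ∪ R) ∪ P = {1, 2, 3, 5, 7, 8, 9, 10, 11, 12, 13, 15, 16, 17}
P' △ Q = {3, 5, 6, 7, 8, 9, 10, 11, 12, 13, 16, 18}
(((R ∩ Q) ∪ R) ∪ P) ∖ (P' △ Q) = {1, 2, 15, 17}
((((R ∩ Q) ∪ R) ∪ P) ∖ (P' △ Q))' = {3, 4, 5, 6, 7, 8, 9, 10, 11, 12, 13, 14, 16, 18}
6 lies in both, so they are not disjoint.

No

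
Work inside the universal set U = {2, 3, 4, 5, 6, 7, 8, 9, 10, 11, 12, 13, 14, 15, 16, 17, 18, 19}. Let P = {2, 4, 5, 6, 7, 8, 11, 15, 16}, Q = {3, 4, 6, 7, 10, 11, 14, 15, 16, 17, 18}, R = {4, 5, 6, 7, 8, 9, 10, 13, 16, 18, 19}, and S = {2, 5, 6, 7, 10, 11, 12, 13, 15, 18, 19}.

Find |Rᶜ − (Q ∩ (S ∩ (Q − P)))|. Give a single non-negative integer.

7

Rᶜ = {2, 3, 11, 12, 14, 15, 17}
Q − P = {3, 10, 14, 17, 18}
S ∩ (Q − P) = {10, 18}
Q ∩ (S ∩ (Q − P)) = {10, 18}
Rᶜ − (Q ∩ (S ∩ (Q − P))) = {2, 3, 11, 12, 14, 15, 17}
|Rᶜ − (Q ∩ (S ∩ (Q − P)))| = 7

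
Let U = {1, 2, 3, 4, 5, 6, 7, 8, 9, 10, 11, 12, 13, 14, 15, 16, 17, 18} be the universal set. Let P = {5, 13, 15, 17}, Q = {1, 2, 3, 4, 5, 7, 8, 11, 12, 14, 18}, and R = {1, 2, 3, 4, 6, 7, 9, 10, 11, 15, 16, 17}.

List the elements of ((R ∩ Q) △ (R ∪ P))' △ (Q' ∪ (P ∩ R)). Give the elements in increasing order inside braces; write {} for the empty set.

{1, 2, 3, 4, 6, 7, 8, 9, 10, 11, 12, 13, 14, 15, 16, 17, 18}

R ∩ Q = {1, 2, 3, 4, 7, 11}
R ∪ P = {1, 2, 3, 4, 5, 6, 7, 9, 10, 11, 13, 15, 16, 17}
(R ∩ Q) △ (R ∪ P) = {5, 6, 9, 10, 13, 15, 16, 17}
((R ∩ Q) △ (R ∪ P))' = {1, 2, 3, 4, 7, 8, 11, 12, 14, 18}
Q' = {6, 9, 10, 13, 15, 16, 17}
P ∩ R = {15, 17}
Q' ∪ (P ∩ R) = {6, 9, 10, 13, 15, 16, 17}
((R ∩ Q) △ (R ∪ P))' △ (Q' ∪ (P ∩ R)) = {1, 2, 3, 4, 6, 7, 8, 9, 10, 11, 12, 13, 14, 15, 16, 17, 18}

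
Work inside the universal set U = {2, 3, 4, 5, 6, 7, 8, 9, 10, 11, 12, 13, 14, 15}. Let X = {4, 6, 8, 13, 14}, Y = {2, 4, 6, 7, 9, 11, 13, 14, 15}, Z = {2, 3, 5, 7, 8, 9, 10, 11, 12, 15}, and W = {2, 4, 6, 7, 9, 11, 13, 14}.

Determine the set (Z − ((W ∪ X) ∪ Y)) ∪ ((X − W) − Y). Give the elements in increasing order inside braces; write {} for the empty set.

{3, 5, 8, 10, 12}

W ∪ X = {2, 4, 6, 7, 8, 9, 11, 13, 14}
(W ∪ X) ∪ Y = {2, 4, 6, 7, 8, 9, 11, 13, 14, 15}
Z − ((W ∪ X) ∪ Y) = {3, 5, 10, 12}
X − W = {8}
(X − W) − Y = {8}
(Z − ((W ∪ X) ∪ Y)) ∪ ((X − W) − Y) = {3, 5, 8, 10, 12}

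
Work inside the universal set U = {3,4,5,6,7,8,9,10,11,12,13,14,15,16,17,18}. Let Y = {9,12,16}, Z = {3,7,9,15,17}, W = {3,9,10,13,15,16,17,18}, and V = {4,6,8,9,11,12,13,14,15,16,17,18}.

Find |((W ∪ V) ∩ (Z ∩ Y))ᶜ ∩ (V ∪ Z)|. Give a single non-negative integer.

W ∪ V = {3,4,6,8,9,10,11,12,13,14,15,16,17,18}
Z ∩ Y = {9}
(W ∪ V) ∩ (Z ∩ Y) = {9}
((W ∪ V) ∩ (Z ∩ Y))ᶜ = {3,4,5,6,7,8,10,11,12,13,14,15,16,17,18}
V ∪ Z = {3,4,6,7,8,9,11,12,13,14,15,16,17,18}
((W ∪ V) ∩ (Z ∩ Y))ᶜ ∩ (V ∪ Z) = {3,4,6,7,8,11,12,13,14,15,16,17,18}
|((W ∪ V) ∩ (Z ∩ Y))ᶜ ∩ (V ∪ Z)| = 13

13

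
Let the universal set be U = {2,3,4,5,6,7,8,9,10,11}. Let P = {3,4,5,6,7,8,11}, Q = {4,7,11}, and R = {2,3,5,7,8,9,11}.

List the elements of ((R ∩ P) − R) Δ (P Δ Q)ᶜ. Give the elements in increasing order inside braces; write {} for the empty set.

R ∩ P = {3,5,7,8,11}
(R ∩ P) − R = {}
P Δ Q = {3,5,6,8}
(P Δ Q)ᶜ = {2,4,7,9,10,11}
((R ∩ P) − R) Δ (P Δ Q)ᶜ = {2,4,7,9,10,11}

{2,4,7,9,10,11}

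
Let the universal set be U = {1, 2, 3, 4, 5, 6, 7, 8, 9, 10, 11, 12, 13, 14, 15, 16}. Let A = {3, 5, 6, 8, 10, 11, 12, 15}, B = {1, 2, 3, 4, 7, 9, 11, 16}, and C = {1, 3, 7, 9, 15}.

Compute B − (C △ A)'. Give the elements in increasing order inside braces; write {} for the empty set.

{1, 7, 9, 11}

C △ A = {1, 5, 6, 7, 8, 9, 10, 11, 12}
(C △ A)' = {2, 3, 4, 13, 14, 15, 16}
B − (C △ A)' = {1, 7, 9, 11}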